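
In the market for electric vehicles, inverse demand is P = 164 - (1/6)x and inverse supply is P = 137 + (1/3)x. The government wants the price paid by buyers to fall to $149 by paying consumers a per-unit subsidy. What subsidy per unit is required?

Required subsidy s = $18 per unit

At a buyer price of 149, quantity demanded is 984 − 6·149 = 90.
Sellers supply 90 only when they receive Ps = 137 + (1/3)·90 = 167.
s = Ps − Pb = 167 − 149 = 18.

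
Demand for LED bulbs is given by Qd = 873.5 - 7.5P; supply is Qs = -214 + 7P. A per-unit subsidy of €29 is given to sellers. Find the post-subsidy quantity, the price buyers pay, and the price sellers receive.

Q' = 416; buyers pay €61; sellers receive €90

Pre-subsidy: 873.5 - 7.5P = -214 + 7P gives P* = 75, Q* = 311.
With the subsidy, sellers receive Ps = Pb + 29 for each unit, where Pb is the price buyers pay.
Supply in terms of Pb becomes Qs = -214 + 7(Pb + 29) = -11 + 7Pb. Setting this equal to demand: 873.5 - 7.5Pb = -11 + 7Pb, so Pb = 61.
Sellers receive Ps = 61 + 29 = 90; Q' = 873.5 − 7.5·61 = 416.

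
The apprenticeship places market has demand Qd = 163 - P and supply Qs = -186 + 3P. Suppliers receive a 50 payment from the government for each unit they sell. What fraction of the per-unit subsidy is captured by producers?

Producer share = 0.25

Pre-subsidy: 163 - P = -186 + 3P gives P* = 87.25, Q* = 75.75.
With the subsidy, sellers receive Ps = Pb + 50 for each unit, where Pb is the price buyers pay.
Supply in terms of Pb becomes Qs = -186 + 3(Pb + 50) = -36 + 3Pb. Setting this equal to demand: 163 - Pb = -36 + 3Pb, so Pb = 49.75.
Sellers receive Ps = 49.75 + 50 = 99.75; Q' = 163 − 1·49.75 = 113.25.
Buyers' price falls by P* − Pb = 87.25 − 49.75 = 37.5; sellers' price rises by Ps − P* = 99.75 − 87.25 = 12.5.
So producers capture 12.5/50 = 0.25 of each unit of subsidy.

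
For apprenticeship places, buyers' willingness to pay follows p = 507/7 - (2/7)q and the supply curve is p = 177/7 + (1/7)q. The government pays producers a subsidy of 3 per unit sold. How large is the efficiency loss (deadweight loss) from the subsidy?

Deadweight loss = 10.5

Pre-subsidy: 507/7 - (2/7)q = 177/7 + (1/7)q gives q* = 110 and p* = 41.
With the subsidy, sellers receive ps = pb + 3 for each unit, where pb is the price buyers pay.
On the curves, pb = 507/7 - (2/7)q and ps = 177/7 + (1/7)q; the wedge ps − pb = 3 gives 177/7 + (1/7)q − (507/7 - (2/7)q) = 3, so q' = 117.
Then pb = 507/7 − (2/7)·117 = 39 and ps = 177/7 + (1/7)·117 = 42.
The subsidy expands output by 117 − 110 = 7 past the efficient level; on those units the gap between marginal cost and willingness to pay runs from 0 up to 3.
DWL = ½ × 3 × 7 = 10.5.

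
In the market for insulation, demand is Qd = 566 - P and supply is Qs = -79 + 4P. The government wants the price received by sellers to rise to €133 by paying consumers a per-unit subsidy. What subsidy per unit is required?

At a seller price of 133, quantity supplied is -79 + 4·133 = 453.
Buyers absorb 453 only when they pay Pb with 566 − 1·Pb = 453, i.e. Pb = 113.
s = Ps − Pb = 133 − 113 = 20.

Required subsidy s = €20 per unit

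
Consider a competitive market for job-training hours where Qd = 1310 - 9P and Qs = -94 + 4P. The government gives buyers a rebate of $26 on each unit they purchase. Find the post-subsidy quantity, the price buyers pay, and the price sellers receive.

Q' = 410; buyers pay $100; sellers receive $126

Pre-subsidy: 1310 - 9P = -94 + 4P gives P* = 108, Q* = 338.
With the rebate, buyers effectively pay Pb = Ps − 26, where Ps is the price sellers receive.
Demand in terms of Ps becomes Qd = 1310 − 9(Ps − 26) = 1544 - 9Ps. Setting this equal to supply: 1544 - 9Ps = -94 + 4Ps, so Ps = 126.
Buyers pay Pb = 126 − 26 = 100; Q' = -94 + 4·126 = 410.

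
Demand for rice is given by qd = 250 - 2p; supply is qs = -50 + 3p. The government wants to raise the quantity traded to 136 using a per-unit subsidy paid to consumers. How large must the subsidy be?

Required subsidy s = 5 per unit

At q = 136, invert demand for the buyer price: pb = (250 − 136)/2 = 57; invert supply for the seller price: ps = (136 − (-50))/3 = 62.
The subsidy must fill the gap: s = ps − pb = 62 − 57 = 5.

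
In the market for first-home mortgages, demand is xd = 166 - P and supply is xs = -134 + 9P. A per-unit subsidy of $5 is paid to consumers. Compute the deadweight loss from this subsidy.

Pre-subsidy: 166 - P = -134 + 9P gives P* = 30, x* = 136.
With the rebate, buyers effectively pay Pb = Ps − 5, where Ps is the price sellers receive.
Demand in terms of Ps becomes xd = 166 − 1(Ps − 5) = 171 - Ps. Setting this equal to supply: 171 - Ps = -134 + 9Ps, so Ps = 30.5.
Buyers pay Pb = 30.5 − 5 = 25.5; x' = -134 + 9·30.5 = 140.5.
The subsidy expands output by 140.5 − 136 = 4.5 past the efficient level; on those units the gap between marginal cost and willingness to pay runs from 0 up to 5.
DWL = ½ × 5 × 4.5 = 11.25.

Deadweight loss = $11.25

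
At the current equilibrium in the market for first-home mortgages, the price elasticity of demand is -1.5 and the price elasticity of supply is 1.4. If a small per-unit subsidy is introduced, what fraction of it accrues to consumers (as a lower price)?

For a small subsidy around the equilibrium, the benefit split depends on the relative slopes, which at a point are proportional to the elasticities.
Buyer share = εs/(εs + |εd|) = 1.4/(1.4 + 1.5) = 14/29; seller share = |εd|/(εs + |εd|) = 15/29.

Consumer share = 14/29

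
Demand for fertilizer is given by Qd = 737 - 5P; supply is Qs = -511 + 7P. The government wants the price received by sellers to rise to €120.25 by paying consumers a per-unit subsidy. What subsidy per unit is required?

Required subsidy s = €39 per unit

At a seller price of 120.25, quantity supplied is -511 + 7·120.25 = 330.75.
Buyers absorb 330.75 only when they pay Pb with 737 − 5·Pb = 330.75, i.e. Pb = 81.25.
s = Ps − Pb = 120.25 − 81.25 = 39.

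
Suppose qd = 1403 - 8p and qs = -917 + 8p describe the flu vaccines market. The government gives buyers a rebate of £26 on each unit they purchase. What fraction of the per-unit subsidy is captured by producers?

Producer share = 0.5

Pre-subsidy: 1403 - 8p = -917 + 8p gives p* = 145, q* = 243.
With the rebate, buyers effectively pay pb = ps − 26, where ps is the price sellers receive.
Demand in terms of ps becomes qd = 1403 − 8(ps − 26) = 1611 - 8ps. Setting this equal to supply: 1611 - 8ps = -917 + 8ps, so ps = 158.
Buyers pay pb = 158 − 26 = 132; q' = -917 + 8·158 = 347.
Buyers' price falls by p* − pb = 145 − 132 = 13; sellers' price rises by ps − p* = 158 − 145 = 13.
So producers capture 13/26 = 0.5 of each unit of subsidy.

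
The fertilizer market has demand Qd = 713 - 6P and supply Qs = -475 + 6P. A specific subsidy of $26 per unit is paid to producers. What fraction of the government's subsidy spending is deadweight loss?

Pre-subsidy: 713 - 6P = -475 + 6P gives P* = 99, Q* = 119.
With the subsidy, sellers receive Ps = Pb + 26 for each unit, where Pb is the price buyers pay.
Supply in terms of Pb becomes Qs = -475 + 6(Pb + 26) = -319 + 6Pb. Setting this equal to demand: 713 - 6Pb = -319 + 6Pb, so Pb = 86.
Sellers receive Ps = 86 + 26 = 112; Q' = 713 − 6·86 = 197.
ΔCS = ½(119 + 197)(99 − 86) = 2054; ΔPS = ½(119 + 197)(112 − 99) = 2054.
Government spending = 26 × 197 = 5122.
DWL = ½ × 26 × (197 − 119) = 1014; fraction = 1014 / 5122 = 39/197.

DWL / government spending = 39/197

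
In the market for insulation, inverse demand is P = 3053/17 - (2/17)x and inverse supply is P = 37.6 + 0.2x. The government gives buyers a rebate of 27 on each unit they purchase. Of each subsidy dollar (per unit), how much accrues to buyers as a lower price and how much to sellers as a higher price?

Buyers gain 10 per unit; sellers gain 17 per unit

Pre-subsidy: 3053/17 - (2/17)x = 37.6 + 0.2x gives x* = 447 and P* = 127.
With the rebate, buyers effectively pay Pb = Ps − 27, where Ps is the price sellers receive.
On the curves, Pb = 3053/17 - (2/17)x and Ps = 37.6 + 0.2x; the wedge Ps − Pb = 27 gives 37.6 + 0.2x − (3053/17 - (2/17)x) = 27, so x' = 532.
Then Pb = 3053/17 − (2/17)·532 = 117 and Ps = 37.6 + 0.2·532 = 144.
Buyers' price falls by P* − Pb = 127 − 117 = 10; sellers' price rises by Ps − P* = 144 − 127 = 17.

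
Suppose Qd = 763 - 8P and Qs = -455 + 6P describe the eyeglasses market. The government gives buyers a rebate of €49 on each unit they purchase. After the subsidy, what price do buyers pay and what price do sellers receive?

Pre-subsidy: 763 - 8P = -455 + 6P gives P* = 87, Q* = 67.
With the rebate, buyers effectively pay Pb = Ps − 49, where Ps is the price sellers receive.
Demand in terms of Ps becomes Qd = 763 − 8(Ps − 49) = 1155 - 8Ps. Setting this equal to supply: 1155 - 8Ps = -455 + 6Ps, so Ps = 115.
Buyers pay Pb = 115 − 49 = 66; Q' = -455 + 6·115 = 235.

Buyers pay €66; sellers receive €115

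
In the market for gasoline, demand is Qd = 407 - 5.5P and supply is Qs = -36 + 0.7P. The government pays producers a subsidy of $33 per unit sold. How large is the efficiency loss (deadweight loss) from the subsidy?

Pre-subsidy: 407 - 5.5P = -36 + 0.7P gives P* = 2215/31, Q* = 869/62.
With the subsidy, sellers receive Ps = Pb + 33 for each unit, where Pb is the price buyers pay.
Supply in terms of Pb becomes Qs = -36 + 0.7(Pb + 33) = -12.9 + 0.7Pb. Setting this equal to demand: 407 - 5.5Pb = -12.9 + 0.7Pb, so Pb = 4199/62.
Sellers receive Ps = 4199/62 + 33 = 6245/62; Q' = 407 − 5.5·(4199/62) = 4279/124.
The subsidy expands output by 4279/124 − 869/62 = 2541/124 past the efficient level; on those units the gap between marginal cost and willingness to pay runs from 0 up to 33.
DWL = ½ × 33 × 2541/124 = 83853/248.

Deadweight loss = 83853/248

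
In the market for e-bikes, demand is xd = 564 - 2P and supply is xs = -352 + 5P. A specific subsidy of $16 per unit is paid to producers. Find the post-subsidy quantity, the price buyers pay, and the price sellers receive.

x' = 2276/7; buyers pay 836/7; sellers receive 948/7

Pre-subsidy: 564 - 2P = -352 + 5P gives P* = 916/7, x* = 2116/7.
With the subsidy, sellers receive Ps = Pb + 16 for each unit, where Pb is the price buyers pay.
Supply in terms of Pb becomes xs = -352 + 5(Pb + 16) = -272 + 5Pb. Setting this equal to demand: 564 - 2Pb = -272 + 5Pb, so Pb = 836/7.
Sellers receive Ps = 836/7 + 16 = 948/7; x' = 564 − 2·(836/7) = 2276/7.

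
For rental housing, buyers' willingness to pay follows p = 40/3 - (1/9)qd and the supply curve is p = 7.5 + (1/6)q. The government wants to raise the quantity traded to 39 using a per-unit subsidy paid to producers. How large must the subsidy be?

Required subsidy s = 5 per unit

At q = 39, from the demand curve buyers pay pb = 40/3 − (1/9)·39 = 9; from the supply curve sellers need ps = 7.5 + (1/6)·39 = 14.
The subsidy must fill the gap: s = ps − pb = 14 − 9 = 5.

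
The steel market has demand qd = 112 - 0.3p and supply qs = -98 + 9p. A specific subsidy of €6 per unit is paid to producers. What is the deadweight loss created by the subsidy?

Pre-subsidy: 112 - 0.3p = -98 + 9p gives p* = 700/31, q* = 3262/31.
With the subsidy, sellers receive ps = pb + 6 for each unit, where pb is the price buyers pay.
Supply in terms of pb becomes qs = -98 + 9(pb + 6) = -44 + 9pb. Setting this equal to demand: 112 - 0.3pb = -44 + 9pb, so pb = 520/31.
Sellers receive ps = 520/31 + 6 = 706/31; q' = 112 − 0.3·(520/31) = 3316/31.
The subsidy expands output by 3316/31 − 3262/31 = 54/31 past the efficient level; on those units the gap between marginal cost and willingness to pay runs from 0 up to 6.
DWL = ½ × 6 × 54/31 = 162/31.

Deadweight loss = 162/31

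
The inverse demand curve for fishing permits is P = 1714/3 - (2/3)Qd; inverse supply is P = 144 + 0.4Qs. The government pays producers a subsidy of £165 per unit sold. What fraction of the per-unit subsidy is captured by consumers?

Pre-subsidy: 1714/3 - (2/3)Q = 144 + 0.4Q gives Q* = 400.625 and P* = 304.25.
With the subsidy, sellers receive Ps = Pb + 165 for each unit, where Pb is the price buyers pay.
On the curves, Pb = 1714/3 - (2/3)Q and Ps = 144 + 0.4Q; the wedge Ps − Pb = 165 gives 144 + 0.4Q − (1714/3 - (2/3)Q) = 165, so Q' = 555.3125.
Then Pb = 1714/3 − (2/3)·555.3125 = 201.125 and Ps = 144 + 0.4·555.3125 = 366.125.
Buyers' price falls by P* − Pb = 304.25 − 201.125 = 103.125; sellers' price rises by Ps − P* = 366.125 − 304.25 = 61.875.
So consumers capture 103.125/165 = 0.625 of each unit of subsidy.

Consumer share = 0.625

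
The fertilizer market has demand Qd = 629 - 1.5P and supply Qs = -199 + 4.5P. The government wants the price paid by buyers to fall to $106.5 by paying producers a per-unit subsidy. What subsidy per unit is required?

At a buyer price of 106.5, quantity demanded is 629 − 1.5·106.5 = 469.25.
Sellers supply 469.25 only when they receive Ps with -199 + 4.5·Ps = 469.25, i.e. Ps = 148.5.
s = Ps − Pb = 148.5 − 106.5 = 42.

Required subsidy s = $42 per unit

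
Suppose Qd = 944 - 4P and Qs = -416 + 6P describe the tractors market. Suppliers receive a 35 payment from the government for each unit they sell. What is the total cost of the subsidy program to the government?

Government cost = 16940

Pre-subsidy: 944 - 4P = -416 + 6P gives P* = 136, Q* = 400.
With the subsidy, sellers receive Ps = Pb + 35 for each unit, where Pb is the price buyers pay.
Supply in terms of Pb becomes Qs = -416 + 6(Pb + 35) = -206 + 6Pb. Setting this equal to demand: 944 - 4Pb = -206 + 6Pb, so Pb = 115.
Sellers receive Ps = 115 + 35 = 150; Q' = 944 − 4·115 = 484.
Government outlay = subsidy × quantity = 35 × 484 = 16940.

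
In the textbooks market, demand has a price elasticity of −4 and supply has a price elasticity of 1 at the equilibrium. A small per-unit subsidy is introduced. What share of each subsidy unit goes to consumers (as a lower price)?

For a small subsidy around the equilibrium, the benefit split depends on the relative slopes, which at a point are proportional to the elasticities.
Buyer share = εs/(εs + |εd|) = 1/(1 + 4) = 0.2; seller share = |εd|/(εs + |εd|) = 0.8.

Consumer share = 0.2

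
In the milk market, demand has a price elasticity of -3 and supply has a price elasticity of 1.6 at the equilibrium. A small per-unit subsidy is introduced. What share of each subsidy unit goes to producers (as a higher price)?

Producer share = 15/23

For a small subsidy around the equilibrium, the benefit split depends on the relative slopes, which at a point are proportional to the elasticities.
Buyer share = εs/(εs + |εd|) = 1.6/(1.6 + 3) = 8/23; seller share = |εd|/(εs + |εd|) = 15/23.
So producers capture 15/23 of the subsidy.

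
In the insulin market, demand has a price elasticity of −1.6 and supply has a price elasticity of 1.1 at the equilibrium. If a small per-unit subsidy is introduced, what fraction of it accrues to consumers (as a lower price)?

For a small subsidy around the equilibrium, the benefit split depends on the relative slopes, which at a point are proportional to the elasticities.
Buyer share = εs/(εs + |εd|) = 1.1/(1.1 + 1.6) = 11/27; seller share = |εd|/(εs + |εd|) = 16/27.

Consumer share = 11/27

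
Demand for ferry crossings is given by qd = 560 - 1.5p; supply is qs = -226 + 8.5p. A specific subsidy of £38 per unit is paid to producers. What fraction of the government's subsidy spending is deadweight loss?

DWL / government spending = 969/19622

Pre-subsidy: 560 - 1.5p = -226 + 8.5p gives p* = 78.6, q* = 442.1.
With the subsidy, sellers receive ps = pb + 38 for each unit, where pb is the price buyers pay.
Supply in terms of pb becomes qs = -226 + 8.5(pb + 38) = 97 + 8.5pb. Setting this equal to demand: 560 - 1.5pb = 97 + 8.5pb, so pb = 46.3.
Sellers receive ps = 46.3 + 38 = 84.3; q' = 560 − 1.5·46.3 = 490.55.
ΔCS = ½(442.1 + 490.55)(78.6 − 46.3) = 15062.2975; ΔPS = ½(442.1 + 490.55)(84.3 − 78.6) = 2658.0525.
Government spending = 38 × 490.55 = 18640.9.
DWL = ½ × 38 × (490.55 − 442.1) = 920.55; fraction = 920.55 / 18640.9 = 969/19622.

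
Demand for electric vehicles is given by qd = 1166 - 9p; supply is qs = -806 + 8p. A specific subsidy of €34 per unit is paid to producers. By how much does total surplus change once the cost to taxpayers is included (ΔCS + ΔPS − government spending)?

Net change in total surplus = -€2448

Pre-subsidy: 1166 - 9p = -806 + 8p gives p* = 116, q* = 122.
With the subsidy, sellers receive ps = pb + 34 for each unit, where pb is the price buyers pay.
Supply in terms of pb becomes qs = -806 + 8(pb + 34) = -534 + 8pb. Setting this equal to demand: 1166 - 9pb = -534 + 8pb, so pb = 100.
Sellers receive ps = 100 + 34 = 134; q' = 1166 − 9·100 = 266.
ΔCS = ½(122 + 266)(116 − 100) = 3104; ΔPS = ½(122 + 266)(134 − 116) = 3492.
Government spending = 34 × 266 = 9044.
Net change = 3104 + 3492 − 9044 = -2448. The loss equals the DWL triangle ½·34·144.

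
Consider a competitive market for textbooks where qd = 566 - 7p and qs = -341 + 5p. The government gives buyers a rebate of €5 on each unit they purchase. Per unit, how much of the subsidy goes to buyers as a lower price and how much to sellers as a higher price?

Pre-subsidy: 566 - 7p = -341 + 5p gives p* = 907/12, q* = 443/12.
With the rebate, buyers effectively pay pb = ps − 5, where ps is the price sellers receive.
Demand in terms of ps becomes qd = 566 − 7(ps − 5) = 601 - 7ps. Setting this equal to supply: 601 - 7ps = -341 + 5ps, so ps = 78.5.
Buyers pay pb = 78.5 − 5 = 73.5; q' = -341 + 5·78.5 = 51.5.
Buyers' price falls by p* − pb = 907/12 − 73.5 = 25/12; sellers' price rises by ps − p* = 78.5 − 907/12 = 35/12.

Buyers gain 25/12 per unit; sellers gain 35/12 per unit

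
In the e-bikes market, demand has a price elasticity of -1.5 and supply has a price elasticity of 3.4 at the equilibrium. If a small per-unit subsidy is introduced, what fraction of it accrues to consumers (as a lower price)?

Consumer share = 34/49

For a small subsidy around the equilibrium, the benefit split depends on the relative slopes, which at a point are proportional to the elasticities.
Buyer share = εs/(εs + |εd|) = 3.4/(3.4 + 1.5) = 34/49; seller share = |εd|/(εs + |εd|) = 15/49.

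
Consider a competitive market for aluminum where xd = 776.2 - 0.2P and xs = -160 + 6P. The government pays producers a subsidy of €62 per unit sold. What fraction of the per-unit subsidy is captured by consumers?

Pre-subsidy: 776.2 - 0.2P = -160 + 6P gives P* = 151, x* = 746.
With the subsidy, sellers receive Ps = Pb + 62 for each unit, where Pb is the price buyers pay.
Supply in terms of Pb becomes xs = -160 + 6(Pb + 62) = 212 + 6Pb. Setting this equal to demand: 776.2 - 0.2Pb = 212 + 6Pb, so Pb = 91.
Sellers receive Ps = 91 + 62 = 153; x' = 776.2 − 0.2·91 = 758.
Buyers' price falls by P* − Pb = 151 − 91 = 60; sellers' price rises by Ps − P* = 153 − 151 = 2.
So consumers capture 60/62 = 30/31 of each unit of subsidy.

Consumer share = 30/31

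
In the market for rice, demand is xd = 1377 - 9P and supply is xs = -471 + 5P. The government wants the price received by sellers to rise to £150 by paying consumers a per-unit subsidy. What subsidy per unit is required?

Required subsidy s = £28 per unit

At a seller price of 150, quantity supplied is -471 + 5·150 = 279.
Buyers absorb 279 only when they pay Pb with 1377 − 9·Pb = 279, i.e. Pb = 122.
s = Ps − Pb = 150 − 122 = 28.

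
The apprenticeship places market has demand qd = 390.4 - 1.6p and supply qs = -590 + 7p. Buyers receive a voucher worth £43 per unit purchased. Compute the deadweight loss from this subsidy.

Deadweight loss = £1204

Pre-subsidy: 390.4 - 1.6p = -590 + 7p gives p* = 114, q* = 208.
With the rebate, buyers effectively pay pb = ps − 43, where ps is the price sellers receive.
Demand in terms of ps becomes qd = 390.4 − 1.6(ps − 43) = 459.2 - 1.6ps. Setting this equal to supply: 459.2 - 1.6ps = -590 + 7ps, so ps = 122.
Buyers pay pb = 122 − 43 = 79; q' = -590 + 7·122 = 264.
The subsidy expands output by 264 − 208 = 56 past the efficient level; on those units the gap between marginal cost and willingness to pay runs from 0 up to 43.
DWL = ½ × 43 × 56 = 1204.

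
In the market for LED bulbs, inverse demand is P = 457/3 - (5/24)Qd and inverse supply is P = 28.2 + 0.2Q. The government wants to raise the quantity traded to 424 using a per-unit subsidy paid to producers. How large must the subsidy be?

Required subsidy s = 49 per unit

At Q = 424, from the demand curve buyers pay Pb = 457/3 − (5/24)·424 = 64; from the supply curve sellers need Ps = 28.2 + 0.2·424 = 113.
The subsidy must fill the gap: s = Ps − Pb = 113 − 64 = 49.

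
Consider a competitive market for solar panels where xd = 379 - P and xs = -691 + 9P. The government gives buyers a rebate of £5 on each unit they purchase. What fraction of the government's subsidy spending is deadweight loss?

Pre-subsidy: 379 - P = -691 + 9P gives P* = 107, x* = 272.
With the rebate, buyers effectively pay Pb = Ps − 5, where Ps is the price sellers receive.
Demand in terms of Ps becomes xd = 379 − 1(Ps − 5) = 384 - Ps. Setting this equal to supply: 384 - Ps = -691 + 9Ps, so Ps = 107.5.
Buyers pay Pb = 107.5 − 5 = 102.5; x' = -691 + 9·107.5 = 276.5.
ΔCS = ½(272 + 276.5)(107 − 102.5) = 1234.125; ΔPS = ½(272 + 276.5)(107.5 − 107) = 137.125.
Government spending = 5 × 276.5 = 1382.5.
DWL = ½ × 5 × (276.5 − 272) = 11.25; fraction = 11.25 / 1382.5 = 9/1106.

DWL / government spending = 9/1106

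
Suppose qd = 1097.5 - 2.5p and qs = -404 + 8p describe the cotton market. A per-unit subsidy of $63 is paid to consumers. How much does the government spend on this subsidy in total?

Government cost = $54180

Pre-subsidy: 1097.5 - 2.5p = -404 + 8p gives p* = 143, q* = 740.
With the rebate, buyers effectively pay pb = ps − 63, where ps is the price sellers receive.
Demand in terms of ps becomes qd = 1097.5 − 2.5(ps − 63) = 1255 - 2.5ps. Setting this equal to supply: 1255 - 2.5ps = -404 + 8ps, so ps = 158.
Buyers pay pb = 158 − 63 = 95; q' = -404 + 8·158 = 860.
Government outlay = subsidy × quantity = 63 × 860 = 54180.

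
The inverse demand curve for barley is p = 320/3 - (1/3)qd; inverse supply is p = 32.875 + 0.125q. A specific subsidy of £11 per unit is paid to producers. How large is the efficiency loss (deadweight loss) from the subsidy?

Pre-subsidy: 320/3 - (1/3)q = 32.875 + 0.125q gives q* = 161 and p* = 53.
With the subsidy, sellers receive ps = pb + 11 for each unit, where pb is the price buyers pay.
On the curves, pb = 320/3 - (1/3)q and ps = 32.875 + 0.125q; the wedge ps − pb = 11 gives 32.875 + 0.125q − (320/3 - (1/3)q) = 11, so q' = 185.
Then pb = 320/3 − (1/3)·185 = 45 and ps = 32.875 + 0.125·185 = 56.
The subsidy expands output by 185 − 161 = 24 past the efficient level; on those units the gap between marginal cost and willingness to pay runs from 0 up to 11.
DWL = ½ × 11 × 24 = 132.

Deadweight loss = £132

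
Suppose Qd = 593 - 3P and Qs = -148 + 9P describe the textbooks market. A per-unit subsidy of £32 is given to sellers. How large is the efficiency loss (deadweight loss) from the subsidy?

Pre-subsidy: 593 - 3P = -148 + 9P gives P* = 61.75, Q* = 407.75.
With the subsidy, sellers receive Ps = Pb + 32 for each unit, where Pb is the price buyers pay.
Supply in terms of Pb becomes Qs = -148 + 9(Pb + 32) = 140 + 9Pb. Setting this equal to demand: 593 - 3Pb = 140 + 9Pb, so Pb = 37.75.
Sellers receive Ps = 37.75 + 32 = 69.75; Q' = 593 − 3·37.75 = 479.75.
The subsidy expands output by 479.75 − 407.75 = 72 past the efficient level; on those units the gap between marginal cost and willingness to pay runs from 0 up to 32.
DWL = ½ × 32 × 72 = 1152.

Deadweight loss = £1152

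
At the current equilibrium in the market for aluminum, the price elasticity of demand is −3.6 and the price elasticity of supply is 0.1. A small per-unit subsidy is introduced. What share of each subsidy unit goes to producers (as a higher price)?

For a small subsidy around the equilibrium, the benefit split depends on the relative slopes, which at a point are proportional to the elasticities.
Buyer share = εs/(εs + |εd|) = 0.1/(0.1 + 3.6) = 1/37; seller share = |εd|/(εs + |εd|) = 36/37.
So producers capture 36/37 of the subsidy.

Producer share = 36/37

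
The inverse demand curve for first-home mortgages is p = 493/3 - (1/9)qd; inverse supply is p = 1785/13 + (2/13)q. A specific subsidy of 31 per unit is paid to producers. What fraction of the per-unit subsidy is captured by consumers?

Consumer share = 13/31

Pre-subsidy: 493/3 - (1/9)q = 1785/13 + (2/13)q gives q* = 102 and p* = 153.
With the subsidy, sellers receive ps = pb + 31 for each unit, where pb is the price buyers pay.
On the curves, pb = 493/3 - (1/9)q and ps = 1785/13 + (2/13)q; the wedge ps − pb = 31 gives 1785/13 + (2/13)q − (493/3 - (1/9)q) = 31, so q' = 219.
Then pb = 493/3 − (1/9)·219 = 140 and ps = 1785/13 + (2/13)·219 = 171.
Buyers' price falls by p* − pb = 153 − 140 = 13; sellers' price rises by ps − p* = 171 − 153 = 18.
So consumers capture 13/31 = 13/31 of each unit of subsidy.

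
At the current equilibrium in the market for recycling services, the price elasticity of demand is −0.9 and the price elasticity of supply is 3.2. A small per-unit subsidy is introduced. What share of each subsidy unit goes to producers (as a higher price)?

Producer share = 9/41

For a small subsidy around the equilibrium, the benefit split depends on the relative slopes, which at a point are proportional to the elasticities.
Buyer share = εs/(εs + |εd|) = 3.2/(3.2 + 0.9) = 32/41; seller share = |εd|/(εs + |εd|) = 9/41.
So producers capture 9/41 of the subsidy.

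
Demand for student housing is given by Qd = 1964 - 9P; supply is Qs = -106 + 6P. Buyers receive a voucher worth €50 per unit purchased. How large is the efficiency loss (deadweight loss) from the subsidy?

Deadweight loss = €4500

Pre-subsidy: 1964 - 9P = -106 + 6P gives P* = 138, Q* = 722.
With the rebate, buyers effectively pay Pb = Ps − 50, where Ps is the price sellers receive.
Demand in terms of Ps becomes Qd = 1964 − 9(Ps − 50) = 2414 - 9Ps. Setting this equal to supply: 2414 - 9Ps = -106 + 6Ps, so Ps = 168.
Buyers pay Pb = 168 − 50 = 118; Q' = -106 + 6·168 = 902.
The subsidy expands output by 902 − 722 = 180 past the efficient level; on those units the gap between marginal cost and willingness to pay runs from 0 up to 50.
DWL = ½ × 50 × 180 = 4500.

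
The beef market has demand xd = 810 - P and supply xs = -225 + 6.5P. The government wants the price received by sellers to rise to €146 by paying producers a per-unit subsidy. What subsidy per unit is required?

Required subsidy s = €60 per unit

At a seller price of 146, quantity supplied is -225 + 6.5·146 = 724.
Buyers absorb 724 only when they pay Pb with 810 − 1·Pb = 724, i.e. Pb = 86.
s = Ps − Pb = 146 − 86 = 60.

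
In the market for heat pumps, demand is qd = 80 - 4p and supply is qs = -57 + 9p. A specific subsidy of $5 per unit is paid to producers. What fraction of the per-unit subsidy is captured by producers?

Pre-subsidy: 80 - 4p = -57 + 9p gives p* = 137/13, q* = 492/13.
With the subsidy, sellers receive ps = pb + 5 for each unit, where pb is the price buyers pay.
Supply in terms of pb becomes qs = -57 + 9(pb + 5) = -12 + 9pb. Setting this equal to demand: 80 - 4pb = -12 + 9pb, so pb = 92/13.
Sellers receive ps = 92/13 + 5 = 157/13; q' = 80 − 4·(92/13) = 672/13.
Buyers' price falls by p* − pb = 137/13 − 92/13 = 45/13; sellers' price rises by ps − p* = 157/13 − 137/13 = 20/13.
So producers capture (20/13)/5 = 4/13 of each unit of subsidy.

Producer share = 4/13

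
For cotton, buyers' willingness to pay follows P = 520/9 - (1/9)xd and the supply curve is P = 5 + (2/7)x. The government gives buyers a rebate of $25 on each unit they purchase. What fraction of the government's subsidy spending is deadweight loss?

DWL / government spending = 9/56

Pre-subsidy: 520/9 - (1/9)x = 5 + (2/7)x gives x* = 133 and P* = 43.
With the rebate, buyers effectively pay Pb = Ps − 25, where Ps is the price sellers receive.
On the curves, Pb = 520/9 - (1/9)x and Ps = 5 + (2/7)x; the wedge Ps − Pb = 25 gives 5 + (2/7)x − (520/9 - (1/9)x) = 25, so x' = 196.
Then Pb = 520/9 − (1/9)·196 = 36 and Ps = 5 + (2/7)·196 = 61.
ΔCS = ½(133 + 196)(43 − 36) = 1151.5; ΔPS = ½(133 + 196)(61 − 43) = 2961.
Government spending = 25 × 196 = 4900.
DWL = ½ × 25 × (196 − 133) = 787.5; fraction = 787.5 / 4900 = 9/56.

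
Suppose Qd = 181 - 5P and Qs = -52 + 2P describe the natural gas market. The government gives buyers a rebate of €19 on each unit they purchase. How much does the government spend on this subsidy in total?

Government cost = 5548/7

Pre-subsidy: 181 - 5P = -52 + 2P gives P* = 233/7, Q* = 102/7.
With the rebate, buyers effectively pay Pb = Ps − 19, where Ps is the price sellers receive.
Demand in terms of Ps becomes Qd = 181 − 5(Ps − 19) = 276 - 5Ps. Setting this equal to supply: 276 - 5Ps = -52 + 2Ps, so Ps = 328/7.
Buyers pay Pb = 328/7 − 19 = 195/7; Q' = -52 + 2·(328/7) = 292/7.
Government outlay = subsidy × quantity = 19 × 292/7 = 5548/7.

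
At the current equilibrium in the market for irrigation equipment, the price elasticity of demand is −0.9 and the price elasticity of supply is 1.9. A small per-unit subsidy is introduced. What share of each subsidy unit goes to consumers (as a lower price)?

Consumer share = 19/28

For a small subsidy around the equilibrium, the benefit split depends on the relative slopes, which at a point are proportional to the elasticities.
Buyer share = εs/(εs + |εd|) = 1.9/(1.9 + 0.9) = 19/28; seller share = |εd|/(εs + |εd|) = 9/28.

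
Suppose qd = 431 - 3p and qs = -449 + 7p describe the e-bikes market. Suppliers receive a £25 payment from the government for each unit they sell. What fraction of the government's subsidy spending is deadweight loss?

Pre-subsidy: 431 - 3p = -449 + 7p gives p* = 88, q* = 167.
With the subsidy, sellers receive ps = pb + 25 for each unit, where pb is the price buyers pay.
Supply in terms of pb becomes qs = -449 + 7(pb + 25) = -274 + 7pb. Setting this equal to demand: 431 - 3pb = -274 + 7pb, so pb = 70.5.
Sellers receive ps = 70.5 + 25 = 95.5; q' = 431 − 3·70.5 = 219.5.
ΔCS = ½(167 + 219.5)(88 − 70.5) = 3381.875; ΔPS = ½(167 + 219.5)(95.5 − 88) = 1449.375.
Government spending = 25 × 219.5 = 5487.5.
DWL = ½ × 25 × (219.5 − 167) = 656.25; fraction = 656.25 / 5487.5 = 105/878.

DWL / government spending = 105/878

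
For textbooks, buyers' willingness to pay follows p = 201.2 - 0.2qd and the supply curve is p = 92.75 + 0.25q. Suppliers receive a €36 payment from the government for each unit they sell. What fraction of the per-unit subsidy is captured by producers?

Pre-subsidy: 201.2 - 0.2q = 92.75 + 0.25q gives q* = 241 and p* = 153.
With the subsidy, sellers receive ps = pb + 36 for each unit, where pb is the price buyers pay.
On the curves, pb = 201.2 - 0.2q and ps = 92.75 + 0.25q; the wedge ps − pb = 36 gives 92.75 + 0.25q − (201.2 - 0.2q) = 36, so q' = 321.
Then pb = 201.2 − 0.2·321 = 137 and ps = 92.75 + 0.25·321 = 173.
Buyers' price falls by p* − pb = 153 − 137 = 16; sellers' price rises by ps − p* = 173 − 153 = 20.
So producers capture 20/36 = 5/9 of each unit of subsidy.

Producer share = 5/9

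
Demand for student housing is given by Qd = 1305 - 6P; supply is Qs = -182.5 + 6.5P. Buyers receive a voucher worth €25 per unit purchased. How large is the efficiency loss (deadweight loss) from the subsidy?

Deadweight loss = €975

Pre-subsidy: 1305 - 6P = -182.5 + 6.5P gives P* = 119, Q* = 591.
With the rebate, buyers effectively pay Pb = Ps − 25, where Ps is the price sellers receive.
Demand in terms of Ps becomes Qd = 1305 − 6(Ps − 25) = 1455 - 6Ps. Setting this equal to supply: 1455 - 6Ps = -182.5 + 6.5Ps, so Ps = 131.
Buyers pay Pb = 131 − 25 = 106; Q' = -182.5 + 6.5·131 = 669.
The subsidy expands output by 669 − 591 = 78 past the efficient level; on those units the gap between marginal cost and willingness to pay runs from 0 up to 25.
DWL = ½ × 25 × 78 = 975.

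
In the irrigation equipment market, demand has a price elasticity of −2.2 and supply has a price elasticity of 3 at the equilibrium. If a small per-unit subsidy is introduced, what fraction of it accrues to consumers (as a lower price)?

For a small subsidy around the equilibrium, the benefit split depends on the relative slopes, which at a point are proportional to the elasticities.
Buyer share = εs/(εs + |εd|) = 3/(3 + 2.2) = 15/26; seller share = |εd|/(εs + |εd|) = 11/26.

Consumer share = 15/26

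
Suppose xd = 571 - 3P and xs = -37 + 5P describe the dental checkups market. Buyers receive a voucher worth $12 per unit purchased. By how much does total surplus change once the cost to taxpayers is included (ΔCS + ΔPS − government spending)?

Pre-subsidy: 571 - 3P = -37 + 5P gives P* = 76, x* = 343.
With the rebate, buyers effectively pay Pb = Ps − 12, where Ps is the price sellers receive.
Demand in terms of Ps becomes xd = 571 − 3(Ps − 12) = 607 - 3Ps. Setting this equal to supply: 607 - 3Ps = -37 + 5Ps, so Ps = 80.5.
Buyers pay Pb = 80.5 − 12 = 68.5; x' = -37 + 5·80.5 = 365.5.
ΔCS = ½(343 + 365.5)(76 − 68.5) = 2656.875; ΔPS = ½(343 + 365.5)(80.5 − 76) = 1594.125.
Government spending = 12 × 365.5 = 4386.
Net change = 2656.875 + 1594.125 − 4386 = -135. The loss equals the DWL triangle ½·12·22.5.

Net change in total surplus = -$135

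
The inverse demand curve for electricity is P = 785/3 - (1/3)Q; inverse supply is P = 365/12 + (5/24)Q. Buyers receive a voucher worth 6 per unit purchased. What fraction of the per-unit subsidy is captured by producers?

Pre-subsidy: 785/3 - (1/3)Q = 365/12 + (5/24)Q gives Q* = 5550/13 and P* = 4655/39.
With the rebate, buyers effectively pay Pb = Ps − 6, where Ps is the price sellers receive.
On the curves, Pb = 785/3 - (1/3)Q and Ps = 365/12 + (5/24)Q; the wedge Ps − Pb = 6 gives 365/12 + (5/24)Q − (785/3 - (1/3)Q) = 6, so Q' = 438.
Then Pb = 785/3 − (1/3)·438 = 347/3 and Ps = 365/12 + (5/24)·438 = 365/3.
Buyers' price falls by P* − Pb = 4655/39 − 347/3 = 48/13; sellers' price rises by Ps − P* = 365/3 − 4655/39 = 30/13.
So producers capture (30/13)/6 = 5/13 of each unit of subsidy.

Producer share = 5/13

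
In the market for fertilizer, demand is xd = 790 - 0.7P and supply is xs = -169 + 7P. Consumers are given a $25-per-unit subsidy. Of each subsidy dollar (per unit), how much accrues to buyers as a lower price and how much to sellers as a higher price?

Buyers gain 250/11 per unit; sellers gain 25/11 per unit

Pre-subsidy: 790 - 0.7P = -169 + 7P gives P* = 1370/11, x* = 7731/11.
With the rebate, buyers effectively pay Pb = Ps − 25, where Ps is the price sellers receive.
Demand in terms of Ps becomes xd = 790 − 0.7(Ps − 25) = 807.5 - 0.7Ps. Setting this equal to supply: 807.5 - 0.7Ps = -169 + 7Ps, so Ps = 1395/11.
Buyers pay Pb = 1395/11 − 25 = 1120/11; x' = -169 + 7·(1395/11) = 7906/11.
Buyers' price falls by P* − Pb = 1370/11 − 1120/11 = 250/11; sellers' price rises by Ps − P* = 1395/11 − 1370/11 = 25/11.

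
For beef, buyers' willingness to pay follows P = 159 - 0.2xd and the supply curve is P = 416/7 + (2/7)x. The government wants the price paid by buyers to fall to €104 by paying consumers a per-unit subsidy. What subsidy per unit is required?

At a buyer price of 104, quantity demanded is 795 − 5·104 = 275.
Sellers supply 275 only when they receive Ps = 416/7 + (2/7)·275 = 138.
s = Ps − Pb = 138 − 104 = 34.

Required subsidy s = €34 per unit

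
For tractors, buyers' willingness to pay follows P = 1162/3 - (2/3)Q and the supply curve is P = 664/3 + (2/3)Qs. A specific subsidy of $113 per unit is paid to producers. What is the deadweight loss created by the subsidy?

Pre-subsidy: 1162/3 - (2/3)Q = 664/3 + (2/3)Q gives Q* = 124.5 and P* = 913/3.
With the subsidy, sellers receive Ps = Pb + 113 for each unit, where Pb is the price buyers pay.
On the curves, Pb = 1162/3 - (2/3)Q and Ps = 664/3 + (2/3)Q; the wedge Ps − Pb = 113 gives 664/3 + (2/3)Q − (1162/3 - (2/3)Q) = 113, so Q' = 209.25.
Then Pb = 1162/3 − (2/3)·209.25 = 1487/6 and Ps = 664/3 + (2/3)·209.25 = 2165/6.
The subsidy expands output by 209.25 − 124.5 = 84.75 past the efficient level; on those units the gap between marginal cost and willingness to pay runs from 0 up to 113.
DWL = ½ × 113 × 84.75 = 4788.375.

Deadweight loss = $4788.375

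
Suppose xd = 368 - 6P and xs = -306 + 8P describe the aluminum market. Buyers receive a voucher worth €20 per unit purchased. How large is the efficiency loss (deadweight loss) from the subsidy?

Deadweight loss = 4800/7

Pre-subsidy: 368 - 6P = -306 + 8P gives P* = 337/7, x* = 554/7.
With the rebate, buyers effectively pay Pb = Ps − 20, where Ps is the price sellers receive.
Demand in terms of Ps becomes xd = 368 − 6(Ps − 20) = 488 - 6Ps. Setting this equal to supply: 488 - 6Ps = -306 + 8Ps, so Ps = 397/7.
Buyers pay Pb = 397/7 − 20 = 257/7; x' = -306 + 8·(397/7) = 1034/7.
The subsidy expands output by 1034/7 − 554/7 = 480/7 past the efficient level; on those units the gap between marginal cost and willingness to pay runs from 0 up to 20.
DWL = ½ × 20 × 480/7 = 4800/7.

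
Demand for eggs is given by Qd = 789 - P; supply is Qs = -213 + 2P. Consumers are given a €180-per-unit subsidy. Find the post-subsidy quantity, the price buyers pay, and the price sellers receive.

Q' = 575; buyers pay €214; sellers receive €394

Pre-subsidy: 789 - P = -213 + 2P gives P* = 334, Q* = 455.
With the rebate, buyers effectively pay Pb = Ps − 180, where Ps is the price sellers receive.
Demand in terms of Ps becomes Qd = 789 − 1(Ps − 180) = 969 - Ps. Setting this equal to supply: 969 - Ps = -213 + 2Ps, so Ps = 394.
Buyers pay Pb = 394 − 180 = 214; Q' = -213 + 2·394 = 575.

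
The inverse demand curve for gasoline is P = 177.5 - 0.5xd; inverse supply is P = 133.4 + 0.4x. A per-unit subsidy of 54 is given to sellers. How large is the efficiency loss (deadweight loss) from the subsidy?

Deadweight loss = 1620

Pre-subsidy: 177.5 - 0.5x = 133.4 + 0.4x gives x* = 49 and P* = 153.
With the subsidy, sellers receive Ps = Pb + 54 for each unit, where Pb is the price buyers pay.
On the curves, Pb = 177.5 - 0.5x and Ps = 133.4 + 0.4x; the wedge Ps − Pb = 54 gives 133.4 + 0.4x − (177.5 - 0.5x) = 54, so x' = 109.
Then Pb = 177.5 − 0.5·109 = 123 and Ps = 133.4 + 0.4·109 = 177.
The subsidy expands output by 109 − 49 = 60 past the efficient level; on those units the gap between marginal cost and willingness to pay runs from 0 up to 54.
DWL = ½ × 54 × 60 = 1620.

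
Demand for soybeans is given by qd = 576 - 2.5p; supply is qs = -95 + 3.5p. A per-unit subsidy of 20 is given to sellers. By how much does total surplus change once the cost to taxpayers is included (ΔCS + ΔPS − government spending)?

Pre-subsidy: 576 - 2.5p = -95 + 3.5p gives p* = 671/6, q* = 3557/12.
With the subsidy, sellers receive ps = pb + 20 for each unit, where pb is the price buyers pay.
Supply in terms of pb becomes qs = -95 + 3.5(pb + 20) = -25 + 3.5pb. Setting this equal to demand: 576 - 2.5pb = -25 + 3.5pb, so pb = 601/6.
Sellers receive ps = 601/6 + 20 = 721/6; q' = 576 − 2.5·(601/6) = 3907/12.
ΔCS = ½(3557/12 + 3907/12)(671/6 − 601/6) = 10885/3; ΔPS = ½(3557/12 + 3907/12)(721/6 − 671/6) = 7775/3.
Government spending = 20 × 3907/12 = 19535/3.
Net change = 10885/3 + 7775/3 − 19535/3 = -875/3. The loss equals the DWL triangle ½·20·175/6.

Net change in total surplus = -875/3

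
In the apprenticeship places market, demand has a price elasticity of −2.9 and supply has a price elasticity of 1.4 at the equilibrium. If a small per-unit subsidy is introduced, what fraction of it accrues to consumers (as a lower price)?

For a small subsidy around the equilibrium, the benefit split depends on the relative slopes, which at a point are proportional to the elasticities.
Buyer share = εs/(εs + |εd|) = 1.4/(1.4 + 2.9) = 14/43; seller share = |εd|/(εs + |εd|) = 29/43.

Consumer share = 14/43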